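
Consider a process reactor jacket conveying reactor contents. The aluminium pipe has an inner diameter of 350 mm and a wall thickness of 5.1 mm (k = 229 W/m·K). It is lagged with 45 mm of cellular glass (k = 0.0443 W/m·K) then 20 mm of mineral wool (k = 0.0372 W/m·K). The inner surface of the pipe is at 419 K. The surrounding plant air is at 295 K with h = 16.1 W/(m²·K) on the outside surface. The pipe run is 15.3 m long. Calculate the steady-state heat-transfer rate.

Q ≈ 1570 W

For a radial system each layer contributes R = ln(r_out/r_in)/(2πkL); films add R = 1/(hA).
R_aluminium pipe wall = ln(180.1/175)/(2π×229×15.3) = 1.305×10^-6 K/W
R_cellular glass = ln(225.1/180.1)/(2π×0.0443×15.3) = 0.05237 K/W
R_mineral wool = ln(245.1/225.1)/(2π×0.0372×15.3) = 0.0238 K/W
R_outer film = 1/(h_o·2πr_oL) = 1/(16.1×2π×0.2451×15.3) = 0.002636 K/W
R_total = 0.07881 K/W
Q = ΔT/R_total = 124/0.07881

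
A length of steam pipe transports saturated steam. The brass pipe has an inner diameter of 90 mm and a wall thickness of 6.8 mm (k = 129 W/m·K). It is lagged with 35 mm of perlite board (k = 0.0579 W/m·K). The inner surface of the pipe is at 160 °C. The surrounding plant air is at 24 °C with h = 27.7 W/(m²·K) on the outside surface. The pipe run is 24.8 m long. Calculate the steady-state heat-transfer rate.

Q ≈ 2270 W

Cylindrical conduction, so R = ln(r₂/r₁)/(2πkL) per layer, in series:
R_brass pipe wall = ln(51.8/45)/(2π×129×24.8) = 7.001×10^-6 K/W
R_perlite board = ln(86.8/51.8)/(2π×0.0579×24.8) = 0.05722 K/W
R_outer film = 1/(h_o·2πr_oL) = 1/(27.7×2π×0.0868×24.8) = 0.002669 K/W
R_total = 0.05989 K/W
Q = ΔT/R_total = 136/0.05989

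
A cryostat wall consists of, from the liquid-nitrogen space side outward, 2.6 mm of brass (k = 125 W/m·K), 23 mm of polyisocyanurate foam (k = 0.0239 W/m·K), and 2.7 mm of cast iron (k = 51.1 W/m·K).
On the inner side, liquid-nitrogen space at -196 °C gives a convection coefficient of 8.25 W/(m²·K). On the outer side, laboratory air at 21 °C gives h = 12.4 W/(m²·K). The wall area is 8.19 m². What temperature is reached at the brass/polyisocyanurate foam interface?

T ≈ -173 °C

Model the wall as resistances in series:
R_inner film = 1/(h_i·A) = 1/(8.25×8.19) = 0.0148 K/W
R_brass = L/(kA) = 0.0026/(125×8.19) = 2.54×10^-6 K/W
R_polyisocyanurate foam = L/(kA) = 0.023/(0.0239×8.19) = 0.1175 K/W
R_cast iron = L/(kA) = 0.0027/(51.1×8.19) = 6.451×10^-6 K/W
R_outer film = 1/(h_o·A) = 1/(12.4×8.19) = 0.009847 K/W
R_total = 0.1422 K/W;  Q = ΔT/R_total = 217/0.1422 = 1526 W
T_interface = T_inner + Q·ΣR(inner→interface) = -196 + 1530×0.0148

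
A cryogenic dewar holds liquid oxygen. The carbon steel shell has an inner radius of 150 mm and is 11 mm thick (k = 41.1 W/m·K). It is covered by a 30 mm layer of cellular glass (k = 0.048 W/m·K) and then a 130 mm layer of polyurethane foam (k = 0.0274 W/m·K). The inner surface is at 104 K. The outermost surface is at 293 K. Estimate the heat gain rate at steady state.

Q ≈ 24.3 W

Each spherical layer contributes R = (1/r_i − 1/r_o)/(4πk):
R_carbon steel shell = (1/0.15 − 1/0.161)/(4π×41.1) = 8.819×10^-4 K/W
R_cellular glass = (1/0.161 − 1/0.191)/(4π×0.048) = 1.617 K/W
R_polyurethane foam = (1/0.191 − 1/0.321)/(4π×0.0274) = 6.158 K/W
R_total = 7.776 K/W
Q = ΔT/R_total = 189/7.776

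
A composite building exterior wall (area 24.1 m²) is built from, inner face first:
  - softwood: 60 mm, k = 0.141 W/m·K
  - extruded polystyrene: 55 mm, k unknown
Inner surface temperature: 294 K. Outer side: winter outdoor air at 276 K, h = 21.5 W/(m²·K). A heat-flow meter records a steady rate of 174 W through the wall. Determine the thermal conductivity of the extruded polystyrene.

k ≈ 0.0272 W/(m·K)

Series thermal resistances:
R_softwood = L/(kA) = 0.06/(0.141×24.1) = 0.01766 K/W
R_outer film = 1/(h_o·A) = 1/(21.5×24.1) = 0.00193 K/W
Sum of known resistances R_other = 0.01959 K/W
Total R = ΔT/Q = 18/174 = 0.1034 K/W
R_extruded polystyrene = R_total − R_other = 0.08386 K/W
k = L/(R·A) = 0.055/(0.08386×24.1)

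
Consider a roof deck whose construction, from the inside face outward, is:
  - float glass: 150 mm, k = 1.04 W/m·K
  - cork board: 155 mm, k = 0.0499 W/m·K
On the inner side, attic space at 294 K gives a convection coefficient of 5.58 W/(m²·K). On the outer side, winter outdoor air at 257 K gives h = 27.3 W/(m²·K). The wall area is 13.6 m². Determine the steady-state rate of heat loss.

Q ≈ 145 W

Using the resistance-network approach (series):
R_inner film = 1/(h_i·A) = 1/(5.58×13.6) = 0.01318 K/W
R_float glass = L/(kA) = 0.15/(1.04×13.6) = 0.01061 K/W
R_cork board = L/(kA) = 0.155/(0.0499×13.6) = 0.2284 K/W
R_outer film = 1/(h_o·A) = 1/(27.3×13.6) = 0.002693 K/W
R_total = 0.2549 K/W
Q = ΔT / R_total = 37 / 0.2549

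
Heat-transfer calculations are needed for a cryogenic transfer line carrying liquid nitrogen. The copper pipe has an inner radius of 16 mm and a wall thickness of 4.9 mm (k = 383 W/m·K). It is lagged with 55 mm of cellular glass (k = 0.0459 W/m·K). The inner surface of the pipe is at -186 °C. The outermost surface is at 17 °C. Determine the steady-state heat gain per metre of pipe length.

q′ ≈ 45.4 W/m

Radial resistances (cylindrical: R_cond = ln(r_o/r_i)/(2πkL), R_conv = 1/(h·2πrL)):
R_copper pipe wall = ln(20.9/16)/(2π×383×1) = 1.11×10^-4 K/W
R_cellular glass = ln(75.9/20.9)/(2π×0.0459×1) = 4.472 K/W
R_total = 4.472 K/W
Q = ΔT/R_total = 203/4.472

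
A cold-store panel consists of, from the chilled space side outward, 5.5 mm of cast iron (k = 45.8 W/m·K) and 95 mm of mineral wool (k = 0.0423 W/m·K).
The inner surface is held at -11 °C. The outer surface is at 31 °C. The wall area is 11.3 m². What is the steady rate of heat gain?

Series thermal resistances:
R_cast iron = L/(kA) = 0.0055/(45.8×11.3) = 1.063×10^-5 K/W
R_mineral wool = L/(kA) = 0.095/(0.0423×11.3) = 0.1987 K/W
R_total = 0.1988 K/W
Q = ΔT / R_total = 42 / 0.1988

Q ≈ 211 W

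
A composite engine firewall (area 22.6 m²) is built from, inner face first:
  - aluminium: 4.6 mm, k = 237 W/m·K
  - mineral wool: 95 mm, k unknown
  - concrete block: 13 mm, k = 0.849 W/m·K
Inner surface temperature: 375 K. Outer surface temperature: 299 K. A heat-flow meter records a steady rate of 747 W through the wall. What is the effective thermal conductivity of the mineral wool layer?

Series thermal resistances:
R_aluminium = L/(kA) = 0.0046/(237×22.6) = 8.588×10^-7 K/W
R_concrete block = L/(kA) = 0.013/(0.849×22.6) = 6.775×10^-4 K/W
Sum of known resistances R_other = 6.784×10^-4 K/W
Total R = ΔT/Q = 76/747 = 0.1017 K/W
R_mineral wool = R_total − R_other = 0.1011 K/W
k = L/(R·A) = 0.095/(0.1011×22.6)

k ≈ 0.0416 W/(m·K)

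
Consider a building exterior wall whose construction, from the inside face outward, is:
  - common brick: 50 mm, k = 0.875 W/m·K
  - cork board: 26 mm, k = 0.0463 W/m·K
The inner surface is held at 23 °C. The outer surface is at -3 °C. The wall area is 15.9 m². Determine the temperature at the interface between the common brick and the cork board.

T ≈ 20.6 °C

Thermal resistances in series:
R_common brick = L/(kA) = 0.05/(0.875×15.9) = 0.003594 K/W
R_cork board = L/(kA) = 0.026/(0.0463×15.9) = 0.03532 K/W
R_total = 0.03891 K/W;  Q = ΔT/R_total = 26/0.03891 = 668.2 W
T_interface = T_inner − Q·ΣR(inner→interface) = 23 − 668×0.003594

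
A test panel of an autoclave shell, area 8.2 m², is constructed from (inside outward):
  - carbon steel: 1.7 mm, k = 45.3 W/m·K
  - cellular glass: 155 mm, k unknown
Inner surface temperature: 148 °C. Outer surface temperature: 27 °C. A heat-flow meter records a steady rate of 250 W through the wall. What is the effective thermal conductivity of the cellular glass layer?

k ≈ 0.0391 W/(m·K)

Using the resistance-network approach (series):
R_carbon steel = L/(kA) = 0.0017/(45.3×8.2) = 4.577×10^-6 K/W
Sum of known resistances R_other = 4.577×10^-6 K/W
Total R = ΔT/Q = 121/250 = 0.484 K/W
R_cellular glass = R_total − R_other = 0.484 K/W
k = L/(R·A) = 0.155/(0.484×8.2)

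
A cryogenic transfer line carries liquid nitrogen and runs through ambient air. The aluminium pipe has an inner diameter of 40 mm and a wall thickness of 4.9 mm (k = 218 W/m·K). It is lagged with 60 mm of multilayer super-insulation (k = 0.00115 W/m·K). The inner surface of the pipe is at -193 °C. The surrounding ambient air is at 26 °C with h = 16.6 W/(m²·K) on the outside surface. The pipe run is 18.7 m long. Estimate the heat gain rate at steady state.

Q ≈ 24.1 W

Cylindrical conduction, so R = ln(r₂/r₁)/(2πkL) per layer, in series:
R_aluminium pipe wall = ln(24.9/20)/(2π×218×18.7) = 8.555×10^-6 K/W
R_multilayer super-insulation = ln(84.9/24.9)/(2π×0.00115×18.7) = 9.078 K/W
R_outer film = 1/(h_o·2πr_oL) = 1/(16.6×2π×0.0849×18.7) = 0.006039 K/W
R_total = 9.084 K/W
Q = ΔT/R_total = 219/9.084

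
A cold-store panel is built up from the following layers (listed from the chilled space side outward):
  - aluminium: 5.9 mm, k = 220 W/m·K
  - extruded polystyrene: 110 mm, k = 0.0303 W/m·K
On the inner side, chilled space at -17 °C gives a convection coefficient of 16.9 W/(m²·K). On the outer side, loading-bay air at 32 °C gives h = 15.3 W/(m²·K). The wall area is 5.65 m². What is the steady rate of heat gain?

Thermal resistances in series:
R_inner film = 1/(h_i·A) = 1/(16.9×5.65) = 0.01047 K/W
R_aluminium = L/(kA) = 0.0059/(220×5.65) = 4.747×10^-6 K/W
R_extruded polystyrene = L/(kA) = 0.11/(0.0303×5.65) = 0.6425 K/W
R_outer film = 1/(h_o·A) = 1/(15.3×5.65) = 0.01157 K/W
R_total = 0.6646 K/W
Q = ΔT / R_total = 49 / 0.6646

Q ≈ 73.7 W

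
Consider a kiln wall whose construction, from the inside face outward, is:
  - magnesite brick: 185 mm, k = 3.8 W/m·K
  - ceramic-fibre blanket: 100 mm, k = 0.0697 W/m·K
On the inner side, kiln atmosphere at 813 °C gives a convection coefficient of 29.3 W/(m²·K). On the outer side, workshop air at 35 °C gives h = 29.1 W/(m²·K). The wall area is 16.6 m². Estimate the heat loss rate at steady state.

Treating each layer as a thermal resistance in series:
R_inner film = 1/(h_i·A) = 1/(29.3×16.6) = 0.002056 K/W
R_magnesite brick = L/(kA) = 0.185/(3.8×16.6) = 0.002933 K/W
R_ceramic-fibre blanket = L/(kA) = 0.1/(0.0697×16.6) = 0.08643 K/W
R_outer film = 1/(h_o·A) = 1/(29.1×16.6) = 0.00207 K/W
R_total = 0.09349 K/W
Q = ΔT / R_total = 778 / 0.09349

Q ≈ 8320 W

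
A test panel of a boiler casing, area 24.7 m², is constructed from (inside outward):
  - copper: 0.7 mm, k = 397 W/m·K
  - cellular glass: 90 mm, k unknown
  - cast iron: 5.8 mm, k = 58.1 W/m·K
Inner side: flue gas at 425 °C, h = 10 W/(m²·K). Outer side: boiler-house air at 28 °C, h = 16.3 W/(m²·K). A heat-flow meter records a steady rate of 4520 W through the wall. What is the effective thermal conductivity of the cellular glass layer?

Using the resistance-network approach (series):
R_inner film = 1/(h_i·A) = 1/(10×24.7) = 0.004049 K/W
R_copper = L/(kA) = 0.0007/(397×24.7) = 7.139×10^-8 K/W
R_cast iron = L/(kA) = 0.0058/(58.1×24.7) = 4.042×10^-6 K/W
R_outer film = 1/(h_o·A) = 1/(16.3×24.7) = 0.002484 K/W
Sum of known resistances R_other = 0.006536 K/W
Total R = ΔT/Q = 397/4520 = 0.08783 K/W
R_cellular glass = R_total − R_other = 0.0813 K/W
k = L/(R·A) = 0.09/(0.0813×24.7)

k ≈ 0.0448 W/(m·K)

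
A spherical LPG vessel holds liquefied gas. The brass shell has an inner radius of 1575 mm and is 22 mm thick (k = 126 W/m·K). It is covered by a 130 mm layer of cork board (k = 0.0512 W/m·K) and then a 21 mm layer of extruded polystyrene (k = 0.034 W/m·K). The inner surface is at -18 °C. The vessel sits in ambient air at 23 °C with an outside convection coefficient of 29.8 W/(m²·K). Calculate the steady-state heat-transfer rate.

For a spherical shell R = (1/r₁ − 1/r₂)/(4πk); film R = 1/(h·4πr²). In series:
R_brass shell = (1/1.575 − 1/1.597)/(4π×126) = 5.524×10^-6 K/W
R_cork board = (1/1.597 − 1/1.727)/(4π×0.0512) = 0.07326 K/W
R_extruded polystyrene = (1/1.727 − 1/1.748)/(4π×0.034) = 0.01628 K/W
R_outer film = 1/(h·4πr_o²) = 1/(29.8×4π×1.748²) = 8.74×10^-4 K/W
R_total = 0.09042 K/W
Q = ΔT/R_total = 41/0.09042

Q ≈ 453 W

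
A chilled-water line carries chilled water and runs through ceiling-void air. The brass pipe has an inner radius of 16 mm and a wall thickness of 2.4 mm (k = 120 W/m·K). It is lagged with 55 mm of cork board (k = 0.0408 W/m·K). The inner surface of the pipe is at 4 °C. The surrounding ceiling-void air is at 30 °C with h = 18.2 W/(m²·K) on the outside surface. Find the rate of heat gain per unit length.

Radial resistances (cylindrical: R_cond = ln(r_o/r_i)/(2πkL), R_conv = 1/(h·2πrL)):
R_brass pipe wall = ln(18.4/16)/(2π×120×1) = 1.854×10^-4 K/W
R_cork board = ln(73.4/18.4)/(2π×0.0408×1) = 5.397 K/W
R_outer film = 1/(h_o·2πr_oL) = 1/(18.2×2π×0.0734×1) = 0.1191 K/W
R_total = 5.516 K/W
Q = ΔT/R_total = 26/5.516

q′ ≈ 4.71 W/m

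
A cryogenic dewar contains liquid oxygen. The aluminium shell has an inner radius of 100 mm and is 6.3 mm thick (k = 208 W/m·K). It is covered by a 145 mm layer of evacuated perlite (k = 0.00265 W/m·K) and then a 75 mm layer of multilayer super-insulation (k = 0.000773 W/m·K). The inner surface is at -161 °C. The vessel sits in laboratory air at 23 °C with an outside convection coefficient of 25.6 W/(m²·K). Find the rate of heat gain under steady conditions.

Radial (spherical) resistances in series:
R_aluminium shell = (1/0.1 − 1/0.1063)/(4π×208) = 2.267×10^-4 K/W
R_evacuated perlite = (1/0.1063 − 1/0.2513)/(4π×0.00265) = 163 K/W
R_multilayer super-insulation = (1/0.2513 − 1/0.3263)/(4π×0.000773) = 94.16 K/W
R_outer film = 1/(h·4πr_o²) = 1/(25.6×4π×0.3263²) = 0.0292 K/W
R_total = 257.2 K/W
Q = ΔT/R_total = 184/257.2

Q ≈ 0.715 W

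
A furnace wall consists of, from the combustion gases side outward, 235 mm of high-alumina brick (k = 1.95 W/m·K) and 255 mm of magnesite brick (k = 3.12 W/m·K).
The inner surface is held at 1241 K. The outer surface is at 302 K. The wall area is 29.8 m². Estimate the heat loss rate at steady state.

Using the resistance-network approach (series):
R_high-alumina brick = L/(kA) = 0.235/(1.95×29.8) = 0.004044 K/W
R_magnesite brick = L/(kA) = 0.255/(3.12×29.8) = 0.002743 K/W
R_total = 0.006787 K/W
Q = ΔT / R_total = 939 / 0.006787

Q ≈ 138000 W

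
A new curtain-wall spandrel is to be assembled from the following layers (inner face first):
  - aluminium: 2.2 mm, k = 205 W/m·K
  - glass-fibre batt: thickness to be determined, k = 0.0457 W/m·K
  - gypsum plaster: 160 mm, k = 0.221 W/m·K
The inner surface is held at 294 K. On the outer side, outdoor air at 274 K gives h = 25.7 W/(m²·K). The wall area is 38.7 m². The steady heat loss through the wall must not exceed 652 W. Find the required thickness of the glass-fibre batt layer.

L ≈ 19.4 mm

Series thermal resistances:
R_aluminium = L/(kA) = 0.0022/(205×38.7) = 2.773×10^-7 K/W
R_gypsum plaster = L/(kA) = 0.16/(0.221×38.7) = 0.01871 K/W
R_outer film = 1/(h_o·A) = 1/(25.7×38.7) = 0.001005 K/W
Sum of the known resistances R_other = 0.01971 K/W
Required total resistance R_tot = ΔT/Q_allow = 20/652 = 0.03067 K/W
R_glass-fibre batt = R_tot − R_other = 0.01096 K/W
L = R·k·A = 0.01096×0.0457×38.7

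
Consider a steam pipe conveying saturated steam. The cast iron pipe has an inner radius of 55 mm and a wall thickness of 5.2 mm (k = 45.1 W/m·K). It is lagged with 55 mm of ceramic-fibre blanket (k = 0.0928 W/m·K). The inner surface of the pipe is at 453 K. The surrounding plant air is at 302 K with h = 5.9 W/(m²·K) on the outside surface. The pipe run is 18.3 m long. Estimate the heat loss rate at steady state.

Treating each annulus and film as a series resistance:
R_cast iron pipe wall = ln(60.2/55)/(2π×45.1×18.3) = 1.742×10^-5 K/W
R_ceramic-fibre blanket = ln(115.2/60.2)/(2π×0.0928×18.3) = 0.06082 K/W
R_outer film = 1/(h_o·2πr_oL) = 1/(5.9×2π×0.1152×18.3) = 0.0128 K/W
R_total = 0.07364 K/W
Q = ΔT/R_total = 151/0.07364

Q ≈ 2050 W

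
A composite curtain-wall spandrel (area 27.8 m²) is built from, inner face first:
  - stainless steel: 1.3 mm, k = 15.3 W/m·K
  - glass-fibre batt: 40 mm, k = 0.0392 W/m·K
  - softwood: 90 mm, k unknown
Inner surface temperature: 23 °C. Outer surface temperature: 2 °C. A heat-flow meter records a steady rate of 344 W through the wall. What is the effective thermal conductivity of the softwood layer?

k ≈ 0.133 W/(m·K)

Using the resistance-network approach (series):
R_stainless steel = L/(kA) = 0.0013/(15.3×27.8) = 3.056×10^-6 K/W
R_glass-fibre batt = L/(kA) = 0.04/(0.0392×27.8) = 0.03671 K/W
Sum of known resistances R_other = 0.03671 K/W
Total R = ΔT/Q = 21/344 = 0.06105 K/W
R_softwood = R_total − R_other = 0.02434 K/W
k = L/(R·A) = 0.09/(0.02434×27.8)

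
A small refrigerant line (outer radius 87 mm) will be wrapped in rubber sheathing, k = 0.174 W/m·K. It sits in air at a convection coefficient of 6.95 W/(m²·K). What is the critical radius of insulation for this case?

For a cylinder r_cr = k/h = 0.174/6.95
r_cr = 25 mm; since the bare radius (87 mm) is above r_cr, any added insulation will reduce heat loss.

r_cr ≈ 25 mm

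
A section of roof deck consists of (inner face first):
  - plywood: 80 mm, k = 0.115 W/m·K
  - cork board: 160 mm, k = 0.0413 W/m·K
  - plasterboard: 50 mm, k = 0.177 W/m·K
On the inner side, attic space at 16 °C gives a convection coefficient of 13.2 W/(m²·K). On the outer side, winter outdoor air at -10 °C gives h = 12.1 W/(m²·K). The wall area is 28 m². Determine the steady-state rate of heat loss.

Q ≈ 145 W

Thermal resistances in series:
R_inner film = 1/(h_i·A) = 1/(13.2×28) = 0.002706 K/W
R_plywood = L/(kA) = 0.08/(0.115×28) = 0.02484 K/W
R_cork board = L/(kA) = 0.16/(0.0413×28) = 0.1384 K/W
R_plasterboard = L/(kA) = 0.05/(0.177×28) = 0.01009 K/W
R_outer film = 1/(h_o·A) = 1/(12.1×28) = 0.002952 K/W
R_total = 0.179 K/W
Q = ΔT / R_total = 26 / 0.179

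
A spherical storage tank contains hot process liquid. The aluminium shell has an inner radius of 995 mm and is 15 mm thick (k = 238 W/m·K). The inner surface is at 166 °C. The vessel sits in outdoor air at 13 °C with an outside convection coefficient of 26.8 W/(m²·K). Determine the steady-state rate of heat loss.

Each spherical layer contributes R = (1/r_i − 1/r_o)/(4πk):
R_aluminium shell = (1/0.995 − 1/1.01)/(4π×238) = 4.991×10^-6 K/W
R_outer film = 1/(h·4πr_o²) = 1/(26.8×4π×1.01²) = 0.002911 K/W
R_total = 0.002916 K/W
Q = ΔT/R_total = 153/0.002916

Q ≈ 52500 W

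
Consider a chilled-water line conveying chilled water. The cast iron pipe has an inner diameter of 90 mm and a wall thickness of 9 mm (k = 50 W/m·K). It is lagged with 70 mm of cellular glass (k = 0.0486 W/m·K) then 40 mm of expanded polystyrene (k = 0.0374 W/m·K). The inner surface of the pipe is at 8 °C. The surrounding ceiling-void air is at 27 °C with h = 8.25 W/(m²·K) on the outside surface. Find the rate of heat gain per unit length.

Cylindrical conduction, so R = ln(r₂/r₁)/(2πkL) per layer, in series:
R_cast iron pipe wall = ln(54/45)/(2π×50×1) = 5.803×10^-4 K/W
R_cellular glass = ln(124/54)/(2π×0.0486×1) = 2.722 K/W
R_expanded polystyrene = ln(164/124)/(2π×0.0374×1) = 1.19 K/W
R_outer film = 1/(h_o·2πr_oL) = 1/(8.25×2π×0.164×1) = 0.1176 K/W
R_total = 4.03 K/W
Q = ΔT/R_total = 19/4.03

q′ ≈ 4.71 W/m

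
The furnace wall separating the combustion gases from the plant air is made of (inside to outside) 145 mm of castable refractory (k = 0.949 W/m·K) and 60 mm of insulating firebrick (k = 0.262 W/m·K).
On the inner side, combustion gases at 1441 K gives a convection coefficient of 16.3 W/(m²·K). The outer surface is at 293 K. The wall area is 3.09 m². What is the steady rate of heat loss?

Q ≈ 8000 W

Series thermal resistances:
R_inner film = 1/(h_i·A) = 1/(16.3×3.09) = 0.01985 K/W
R_castable refractory = L/(kA) = 0.145/(0.949×3.09) = 0.04945 K/W
R_insulating firebrick = L/(kA) = 0.06/(0.262×3.09) = 0.07411 K/W
R_total = 0.1434 K/W
Q = ΔT / R_total = 1148 / 0.1434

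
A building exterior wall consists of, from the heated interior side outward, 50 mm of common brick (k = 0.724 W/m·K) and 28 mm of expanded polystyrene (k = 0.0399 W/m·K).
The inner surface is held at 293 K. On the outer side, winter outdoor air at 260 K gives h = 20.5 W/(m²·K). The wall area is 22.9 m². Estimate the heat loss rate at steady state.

Q ≈ 922 W

Using the resistance-network approach (series):
R_common brick = L/(kA) = 0.05/(0.724×22.9) = 0.003016 K/W
R_expanded polystyrene = L/(kA) = 0.028/(0.0399×22.9) = 0.03064 K/W
R_outer film = 1/(h_o·A) = 1/(20.5×22.9) = 0.00213 K/W
R_total = 0.03579 K/W
Q = ΔT / R_total = 33 / 0.03579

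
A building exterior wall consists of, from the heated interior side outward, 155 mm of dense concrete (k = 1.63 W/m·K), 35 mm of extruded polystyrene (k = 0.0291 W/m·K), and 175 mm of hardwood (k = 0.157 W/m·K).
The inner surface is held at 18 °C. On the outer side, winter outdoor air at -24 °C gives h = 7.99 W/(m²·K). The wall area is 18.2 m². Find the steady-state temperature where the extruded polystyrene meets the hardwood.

T ≈ -3.48 °C

Treating each layer as a thermal resistance in series:
R_dense concrete = L/(kA) = 0.155/(1.63×18.2) = 0.005225 K/W
R_extruded polystyrene = L/(kA) = 0.035/(0.0291×18.2) = 0.06609 K/W
R_hardwood = L/(kA) = 0.175/(0.157×18.2) = 0.06124 K/W
R_outer film = 1/(h_o·A) = 1/(7.99×18.2) = 0.006877 K/W
R_total = 0.1394 K/W;  Q = ΔT/R_total = 42/0.1394 = 301.2 W
T_interface = T_inner − Q·ΣR(inner→interface) = 18 − 301×0.07131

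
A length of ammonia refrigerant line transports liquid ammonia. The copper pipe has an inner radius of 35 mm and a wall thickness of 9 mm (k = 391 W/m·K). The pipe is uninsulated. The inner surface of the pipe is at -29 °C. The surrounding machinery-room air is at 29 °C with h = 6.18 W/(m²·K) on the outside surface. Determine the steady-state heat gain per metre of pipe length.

q′ ≈ 99.1 W/m

For a radial system each layer contributes R = ln(r_out/r_in)/(2πkL); films add R = 1/(hA).
R_copper pipe wall = ln(44/35)/(2π×391×1) = 9.315×10^-5 K/W
R_outer film = 1/(h_o·2πr_oL) = 1/(6.18×2π×0.044×1) = 0.5853 K/W
R_total = 0.5854 K/W
Q = ΔT/R_total = 58/0.5854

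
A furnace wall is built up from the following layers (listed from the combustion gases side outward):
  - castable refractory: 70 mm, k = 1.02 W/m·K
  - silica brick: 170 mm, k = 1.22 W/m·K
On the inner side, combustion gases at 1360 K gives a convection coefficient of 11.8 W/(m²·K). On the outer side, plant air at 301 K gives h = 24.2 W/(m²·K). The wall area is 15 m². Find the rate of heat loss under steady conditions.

Treating each layer as a thermal resistance in series:
R_inner film = 1/(h_i·A) = 1/(11.8×15) = 0.00565 K/W
R_castable refractory = L/(kA) = 0.07/(1.02×15) = 0.004575 K/W
R_silica brick = L/(kA) = 0.17/(1.22×15) = 0.00929 K/W
R_outer film = 1/(h_o·A) = 1/(24.2×15) = 0.002755 K/W
R_total = 0.02227 K/W
Q = ΔT / R_total = 1059 / 0.02227

Q ≈ 47600 W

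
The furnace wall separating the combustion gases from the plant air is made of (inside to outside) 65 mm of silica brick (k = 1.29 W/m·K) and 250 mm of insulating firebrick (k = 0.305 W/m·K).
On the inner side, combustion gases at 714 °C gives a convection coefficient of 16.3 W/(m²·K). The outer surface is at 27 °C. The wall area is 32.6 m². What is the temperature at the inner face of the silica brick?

T ≈ 669 °C

Using the resistance-network approach (series):
R_inner film = 1/(h_i·A) = 1/(16.3×32.6) = 0.001882 K/W
R_silica brick = L/(kA) = 0.065/(1.29×32.6) = 0.001546 K/W
R_insulating firebrick = L/(kA) = 0.25/(0.305×32.6) = 0.02514 K/W
R_total = 0.02857 K/W;  Q = ΔT/R_total = 687/0.02857 = 24050 W
T_interface = T_inner − Q·ΣR(inner→interface) = 714 − 24000×0.001882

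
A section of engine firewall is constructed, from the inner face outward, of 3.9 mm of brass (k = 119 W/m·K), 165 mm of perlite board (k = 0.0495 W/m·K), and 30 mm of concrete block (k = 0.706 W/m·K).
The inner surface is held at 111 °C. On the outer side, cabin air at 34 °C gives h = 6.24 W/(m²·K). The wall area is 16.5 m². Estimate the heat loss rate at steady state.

Q ≈ 359 W

Model the wall as resistances in series:
R_brass = L/(kA) = 0.0039/(119×16.5) = 1.986×10^-6 K/W
R_perlite board = L/(kA) = 0.165/(0.0495×16.5) = 0.202 K/W
R_concrete block = L/(kA) = 0.03/(0.706×16.5) = 0.002575 K/W
R_outer film = 1/(h_o·A) = 1/(6.24×16.5) = 0.009713 K/W
R_total = 0.2143 K/W
Q = ΔT / R_total = 77 / 0.2143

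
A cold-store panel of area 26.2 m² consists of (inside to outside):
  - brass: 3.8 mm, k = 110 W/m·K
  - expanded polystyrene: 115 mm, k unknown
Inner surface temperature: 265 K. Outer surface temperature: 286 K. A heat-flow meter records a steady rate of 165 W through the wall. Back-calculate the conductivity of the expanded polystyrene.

k ≈ 0.0345 W/(m·K)

Thermal resistances in series:
R_brass = L/(kA) = 0.0038/(110×26.2) = 1.319×10^-6 K/W
Sum of known resistances R_other = 1.319×10^-6 K/W
Total R = ΔT/Q = 21/165 = 0.1273 K/W
R_expanded polystyrene = R_total − R_other = 0.1273 K/W
k = L/(R·A) = 0.115/(0.1273×26.2)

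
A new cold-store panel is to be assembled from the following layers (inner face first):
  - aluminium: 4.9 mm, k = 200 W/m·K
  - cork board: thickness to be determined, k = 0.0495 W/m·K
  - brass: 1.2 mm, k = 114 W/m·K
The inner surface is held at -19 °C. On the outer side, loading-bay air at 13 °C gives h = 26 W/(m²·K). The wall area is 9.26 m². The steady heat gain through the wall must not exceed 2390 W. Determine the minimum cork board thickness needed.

Model the wall as resistances in series:
R_aluminium = L/(kA) = 0.0049/(200×9.26) = 2.646×10^-6 K/W
R_brass = L/(kA) = 0.0012/(114×9.26) = 1.137×10^-6 K/W
R_outer film = 1/(h_o·A) = 1/(26×9.26) = 0.004154 K/W
Sum of the known resistances R_other = 0.004157 K/W
Required total resistance R_tot = ΔT/Q_allow = 32/2390 = 0.01339 K/W
R_cork board = R_tot − R_other = 0.009232 K/W
L = R·k·A = 0.009232×0.0495×9.26

L ≈ 4.23 mm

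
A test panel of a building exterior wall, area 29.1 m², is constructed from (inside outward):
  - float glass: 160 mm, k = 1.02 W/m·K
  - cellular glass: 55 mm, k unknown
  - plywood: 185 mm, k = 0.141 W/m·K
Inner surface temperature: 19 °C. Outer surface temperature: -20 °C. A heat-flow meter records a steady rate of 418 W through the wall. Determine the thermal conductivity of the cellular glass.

Thermal resistances in series:
R_float glass = L/(kA) = 0.16/(1.02×29.1) = 0.00539 K/W
R_plywood = L/(kA) = 0.185/(0.141×29.1) = 0.04509 K/W
Sum of known resistances R_other = 0.05048 K/W
Total R = ΔT/Q = 39/418 = 0.0933 K/W
R_cellular glass = R_total − R_other = 0.04282 K/W
k = L/(R·A) = 0.055/(0.04282×29.1)

k ≈ 0.0441 W/(m·K)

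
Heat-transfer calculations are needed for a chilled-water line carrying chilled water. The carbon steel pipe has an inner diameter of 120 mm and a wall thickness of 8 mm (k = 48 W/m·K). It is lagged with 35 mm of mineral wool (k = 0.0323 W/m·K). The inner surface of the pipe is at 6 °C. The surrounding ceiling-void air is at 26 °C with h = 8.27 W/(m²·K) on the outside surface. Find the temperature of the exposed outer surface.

T ≈ 24.3 °C

Treating each annulus and film as a series resistance:
R_carbon steel pipe wall = ln(68/60)/(2π×48×1) = 4.15×10^-4 K/W
R_mineral wool = ln(103/68)/(2π×0.0323×1) = 2.046 K/W
R_outer film = 1/(h_o·2πr_oL) = 1/(8.27×2π×0.103×1) = 0.1868 K/W
R_total = 2.233 K/W
Q = ΔT/R_total = 20/2.233
Q = 8.96 W/m
T_interface = T_inner + Q·ΣR(inner→interface) = 6 + 8.96×2.046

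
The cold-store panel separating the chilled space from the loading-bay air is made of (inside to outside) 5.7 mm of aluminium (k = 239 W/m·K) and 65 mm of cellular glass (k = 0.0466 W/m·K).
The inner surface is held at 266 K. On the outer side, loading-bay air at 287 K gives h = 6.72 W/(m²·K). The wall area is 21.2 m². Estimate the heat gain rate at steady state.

Model the wall as resistances in series:
R_aluminium = L/(kA) = 0.0057/(239×21.2) = 1.125×10^-6 K/W
R_cellular glass = L/(kA) = 0.065/(0.0466×21.2) = 0.06579 K/W
R_outer film = 1/(h_o·A) = 1/(6.72×21.2) = 0.007019 K/W
R_total = 0.07282 K/W
Q = ΔT / R_total = 21 / 0.07282

Q ≈ 288 W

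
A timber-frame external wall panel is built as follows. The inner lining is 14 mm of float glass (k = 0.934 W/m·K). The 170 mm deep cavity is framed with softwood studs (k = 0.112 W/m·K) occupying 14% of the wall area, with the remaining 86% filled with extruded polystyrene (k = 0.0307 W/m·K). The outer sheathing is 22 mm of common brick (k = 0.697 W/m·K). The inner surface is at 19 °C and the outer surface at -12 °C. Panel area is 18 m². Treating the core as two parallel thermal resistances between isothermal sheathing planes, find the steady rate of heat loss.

Sheathing layers in series; stud and cavity paths in parallel between them.
R_inner = 0.014/(0.934×18) = 8.327×10^-4 K/W
R_stud  = 0.17/(0.112×0.14×18) = 0.6023 K/W
R_cav   = 0.17/(0.0307×0.86×18) = 0.3577 K/W
1/R_core = 1/R_stud + 1/R_cav → R_core = 0.2244 K/W
R_outer = 0.022/(0.697×18) = 0.001754 K/W
R_total = 0.227 K/W
Q = ΔT/R_total = 31/0.227

Q ≈ 137 W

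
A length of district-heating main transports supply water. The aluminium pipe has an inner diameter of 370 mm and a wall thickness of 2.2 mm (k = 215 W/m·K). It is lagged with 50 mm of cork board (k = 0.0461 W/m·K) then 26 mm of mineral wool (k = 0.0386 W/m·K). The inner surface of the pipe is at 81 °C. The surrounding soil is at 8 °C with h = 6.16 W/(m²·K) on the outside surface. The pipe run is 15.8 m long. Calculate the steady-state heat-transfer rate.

For a radial system each layer contributes R = ln(r_out/r_in)/(2πkL); films add R = 1/(hA).
R_aluminium pipe wall = ln(187.2/185)/(2π×215×15.8) = 5.539×10^-7 K/W
R_cork board = ln(237.2/187.2)/(2π×0.0461×15.8) = 0.05173 K/W
R_mineral wool = ln(263.2/237.2)/(2π×0.0386×15.8) = 0.02714 K/W
R_outer film = 1/(h_o·2πr_oL) = 1/(6.16×2π×0.2632×15.8) = 0.006213 K/W
R_total = 0.08508 K/W
Q = ΔT/R_total = 73/0.08508

Q ≈ 858 W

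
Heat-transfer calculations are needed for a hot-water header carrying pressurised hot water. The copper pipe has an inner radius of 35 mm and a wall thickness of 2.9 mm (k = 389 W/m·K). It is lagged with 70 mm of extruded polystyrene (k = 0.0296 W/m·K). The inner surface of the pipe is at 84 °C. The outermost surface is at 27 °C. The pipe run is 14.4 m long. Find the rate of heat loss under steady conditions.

Treating each annulus and film as a series resistance:
R_copper pipe wall = ln(37.9/35)/(2π×389×14.4) = 2.262×10^-6 K/W
R_extruded polystyrene = ln(107.9/37.9)/(2π×0.0296×14.4) = 0.3907 K/W
R_total = 0.3907 K/W
Q = ΔT/R_total = 57/0.3907

Q ≈ 146 W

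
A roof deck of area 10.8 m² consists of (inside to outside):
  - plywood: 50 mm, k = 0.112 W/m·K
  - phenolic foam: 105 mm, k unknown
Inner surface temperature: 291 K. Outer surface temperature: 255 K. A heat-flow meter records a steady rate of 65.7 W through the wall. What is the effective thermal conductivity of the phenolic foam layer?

k ≈ 0.0192 W/(m·K)

Series thermal resistances:
R_plywood = L/(kA) = 0.05/(0.112×10.8) = 0.04134 K/W
Sum of known resistances R_other = 0.04134 K/W
Total R = ΔT/Q = 36/65.7 = 0.5479 K/W
R_phenolic foam = R_total − R_other = 0.5066 K/W
k = L/(R·A) = 0.105/(0.5066×10.8)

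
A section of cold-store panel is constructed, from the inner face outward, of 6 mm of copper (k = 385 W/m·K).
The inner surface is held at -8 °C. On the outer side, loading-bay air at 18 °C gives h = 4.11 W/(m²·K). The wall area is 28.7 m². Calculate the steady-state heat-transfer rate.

Q ≈ 3070 W

Treating each layer as a thermal resistance in series:
R_copper = L/(kA) = 0.006/(385×28.7) = 5.43×10^-7 K/W
R_outer film = 1/(h_o·A) = 1/(4.11×28.7) = 0.008478 K/W
R_total = 0.008478 K/W
Q = ΔT / R_total = 26 / 0.008478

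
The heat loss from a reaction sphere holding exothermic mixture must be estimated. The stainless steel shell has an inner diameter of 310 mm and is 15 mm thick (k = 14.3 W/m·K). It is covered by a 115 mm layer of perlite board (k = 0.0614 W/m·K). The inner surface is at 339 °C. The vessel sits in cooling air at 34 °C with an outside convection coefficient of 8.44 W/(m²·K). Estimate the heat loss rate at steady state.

Q ≈ 95.4 W

For a spherical shell R = (1/r₁ − 1/r₂)/(4πk); film R = 1/(h·4πr²). In series:
R_stainless steel shell = (1/0.155 − 1/0.17)/(4π×14.3) = 0.003168 K/W
R_perlite board = (1/0.17 − 1/0.285)/(4π×0.0614) = 3.076 K/W
R_outer film = 1/(h·4πr_o²) = 1/(8.44×4π×0.285²) = 0.1161 K/W
R_total = 3.196 K/W
Q = ΔT/R_total = 305/3.196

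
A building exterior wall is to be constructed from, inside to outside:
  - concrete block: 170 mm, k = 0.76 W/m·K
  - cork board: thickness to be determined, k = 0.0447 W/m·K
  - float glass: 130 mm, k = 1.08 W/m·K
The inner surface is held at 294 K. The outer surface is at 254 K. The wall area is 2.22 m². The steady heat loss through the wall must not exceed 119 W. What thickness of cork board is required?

Using the resistance-network approach (series):
R_concrete block = L/(kA) = 0.17/(0.76×2.22) = 0.1008 K/W
R_float glass = L/(kA) = 0.13/(1.08×2.22) = 0.05422 K/W
Sum of the known resistances R_other = 0.155 K/W
Required total resistance R_tot = ΔT/Q_allow = 40/119 = 0.3361 K/W
R_cork board = R_tot − R_other = 0.1812 K/W
L = R·k·A = 0.1812×0.0447×2.22

L ≈ 18 mm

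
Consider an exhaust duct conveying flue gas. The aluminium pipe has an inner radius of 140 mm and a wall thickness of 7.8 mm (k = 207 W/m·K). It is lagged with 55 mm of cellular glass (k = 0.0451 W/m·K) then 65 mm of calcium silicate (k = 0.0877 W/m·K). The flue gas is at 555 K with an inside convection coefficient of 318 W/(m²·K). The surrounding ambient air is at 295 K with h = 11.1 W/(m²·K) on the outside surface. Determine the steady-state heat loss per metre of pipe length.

Cylindrical conduction, so R = ln(r₂/r₁)/(2πkL) per layer, in series:
R_inner film = 1/(h_i·2πr₁L) = 1/(318×2π×0.14×1) = 0.003575 K/W
R_aluminium pipe wall = ln(147.8/140)/(2π×207×1) = 4.169×10^-5 K/W
R_cellular glass = ln(202.8/147.8)/(2π×0.0451×1) = 1.116 K/W
R_calcium silicate = ln(267.8/202.8)/(2π×0.0877×1) = 0.5045 K/W
R_outer film = 1/(h_o·2πr_oL) = 1/(11.1×2π×0.2678×1) = 0.05354 K/W
R_total = 1.678 K/W
Q = ΔT/R_total = 260/1.678

q′ ≈ 155 W/m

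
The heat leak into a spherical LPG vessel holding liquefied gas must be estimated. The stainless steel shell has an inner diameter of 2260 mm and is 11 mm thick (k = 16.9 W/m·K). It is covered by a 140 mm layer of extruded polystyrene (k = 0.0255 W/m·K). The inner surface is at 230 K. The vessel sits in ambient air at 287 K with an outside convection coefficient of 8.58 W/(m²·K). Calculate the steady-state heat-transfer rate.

Q ≈ 187 W

Each spherical layer contributes R = (1/r_i − 1/r_o)/(4πk):
R_stainless steel shell = (1/1.13 − 1/1.141)/(4π×16.9) = 4.017×10^-5 K/W
R_extruded polystyrene = (1/1.141 − 1/1.281)/(4π×0.0255) = 0.2989 K/W
R_outer film = 1/(h·4πr_o²) = 1/(8.58×4π×1.281²) = 0.005652 K/W
R_total = 0.3046 K/W
Q = ΔT/R_total = 57/0.3046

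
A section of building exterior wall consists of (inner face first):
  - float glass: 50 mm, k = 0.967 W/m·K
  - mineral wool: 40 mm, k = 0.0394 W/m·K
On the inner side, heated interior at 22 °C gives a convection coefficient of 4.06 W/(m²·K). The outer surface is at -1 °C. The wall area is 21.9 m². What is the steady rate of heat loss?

Series thermal resistances:
R_inner film = 1/(h_i·A) = 1/(4.06×21.9) = 0.01125 K/W
R_float glass = L/(kA) = 0.05/(0.967×21.9) = 0.002361 K/W
R_mineral wool = L/(kA) = 0.04/(0.0394×21.9) = 0.04636 K/W
R_total = 0.05997 K/W
Q = ΔT / R_total = 23 / 0.05997

Q ≈ 384 W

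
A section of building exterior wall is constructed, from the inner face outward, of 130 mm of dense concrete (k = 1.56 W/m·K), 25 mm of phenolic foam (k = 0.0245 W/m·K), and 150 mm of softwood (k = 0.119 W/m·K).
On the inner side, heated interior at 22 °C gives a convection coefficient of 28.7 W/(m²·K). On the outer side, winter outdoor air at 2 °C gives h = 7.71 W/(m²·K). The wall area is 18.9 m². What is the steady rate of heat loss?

Model the wall as resistances in series:
R_inner film = 1/(h_i·A) = 1/(28.7×18.9) = 0.001844 K/W
R_dense concrete = L/(kA) = 0.13/(1.56×18.9) = 0.004409 K/W
R_phenolic foam = L/(kA) = 0.025/(0.0245×18.9) = 0.05399 K/W
R_softwood = L/(kA) = 0.15/(0.119×18.9) = 0.06669 K/W
R_outer film = 1/(h_o·A) = 1/(7.71×18.9) = 0.006863 K/W
R_total = 0.1338 K/W
Q = ΔT / R_total = 20 / 0.1338

Q ≈ 149 W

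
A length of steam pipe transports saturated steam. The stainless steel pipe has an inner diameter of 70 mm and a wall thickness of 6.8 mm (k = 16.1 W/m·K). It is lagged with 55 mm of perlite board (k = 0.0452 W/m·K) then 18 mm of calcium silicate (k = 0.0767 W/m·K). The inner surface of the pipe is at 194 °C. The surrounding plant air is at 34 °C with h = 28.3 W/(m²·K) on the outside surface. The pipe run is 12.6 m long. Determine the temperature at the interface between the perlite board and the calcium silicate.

Treating each annulus and film as a series resistance:
R_stainless steel pipe wall = ln(41.8/35)/(2π×16.1×12.6) = 1.393×10^-4 K/W
R_perlite board = ln(96.8/41.8)/(2π×0.0452×12.6) = 0.2347 K/W
R_calcium silicate = ln(114.8/96.8)/(2π×0.0767×12.6) = 0.02809 K/W
R_outer film = 1/(h_o·2πr_oL) = 1/(28.3×2π×0.1148×12.6) = 0.003888 K/W
R_total = 0.2668 K/W
Q = ΔT/R_total = 160/0.2668
Q = 600 W
T_interface = T_inner − Q·ΣR(inner→interface) = 194 − 600×0.2348

T ≈ 53.2 °C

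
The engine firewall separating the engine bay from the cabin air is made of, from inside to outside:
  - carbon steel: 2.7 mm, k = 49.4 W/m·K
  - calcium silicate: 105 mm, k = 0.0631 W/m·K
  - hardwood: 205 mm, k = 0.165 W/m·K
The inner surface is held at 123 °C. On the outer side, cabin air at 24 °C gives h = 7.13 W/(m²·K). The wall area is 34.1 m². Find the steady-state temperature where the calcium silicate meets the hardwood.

Using the resistance-network approach (series):
R_carbon steel = L/(kA) = 0.0027/(49.4×34.1) = 1.603×10^-6 K/W
R_calcium silicate = L/(kA) = 0.105/(0.0631×34.1) = 0.0488 K/W
R_hardwood = L/(kA) = 0.205/(0.165×34.1) = 0.03643 K/W
R_outer film = 1/(h_o·A) = 1/(7.13×34.1) = 0.004113 K/W
R_total = 0.08935 K/W;  Q = ΔT/R_total = 99/0.08935 = 1108 W
T_interface = T_inner − Q·ΣR(inner→interface) = 123 − 1110×0.0488

T ≈ 68.9 °C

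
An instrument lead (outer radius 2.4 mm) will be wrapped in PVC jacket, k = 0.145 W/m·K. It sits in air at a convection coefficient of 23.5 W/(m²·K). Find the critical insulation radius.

For a cylinder r_cr = k/h = 0.145/23.5
r_cr = 6.17 mm; since the bare radius (2.4 mm) is below r_cr, adding a thin layer of insulation will *increase* heat loss.

r_cr ≈ 6.17 mm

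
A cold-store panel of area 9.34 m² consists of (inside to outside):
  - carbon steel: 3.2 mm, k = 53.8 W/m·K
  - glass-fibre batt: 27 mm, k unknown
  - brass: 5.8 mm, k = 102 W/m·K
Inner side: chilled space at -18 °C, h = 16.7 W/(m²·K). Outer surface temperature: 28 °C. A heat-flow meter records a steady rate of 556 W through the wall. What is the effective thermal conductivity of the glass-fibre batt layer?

Using the resistance-network approach (series):
R_inner film = 1/(h_i·A) = 1/(16.7×9.34) = 0.006411 K/W
R_carbon steel = L/(kA) = 0.0032/(53.8×9.34) = 6.368×10^-6 K/W
R_brass = L/(kA) = 0.0058/(102×9.34) = 6.088×10^-6 K/W
Sum of known resistances R_other = 0.006424 K/W
Total R = ΔT/Q = 46/556 = 0.08273 K/W
R_glass-fibre batt = R_total − R_other = 0.07631 K/W
k = L/(R·A) = 0.027/(0.07631×9.34)

k ≈ 0.0379 W/(m·K)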